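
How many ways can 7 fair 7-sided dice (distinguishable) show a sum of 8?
Coefficient of x^8 in (x + x² + ... + x^7)^7. By inclusion-exclusion on dice exceeding 7: Σ_j (-1)^j C(7,j)·C(8-1-7j, 6) = C(7,0)·C(7,6) = 1·7 = 7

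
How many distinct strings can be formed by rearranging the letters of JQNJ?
4! / (2! × 1! × 1!) = 12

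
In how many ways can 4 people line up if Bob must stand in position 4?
Fix one position: (4-1)! = 6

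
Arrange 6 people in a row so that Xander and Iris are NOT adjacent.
Total - adjacent = 6! - (6-1)!×2 = 720 - 240 = 480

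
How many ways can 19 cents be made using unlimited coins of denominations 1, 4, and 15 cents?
Coefficient of x^19 in 1/(1-x^1) · 1/(1-x^4) · 1/(1-x^15). Case on j = number of 15-cent coins (j = 0..1); remainder r = 19 - 15j is made from {1,4} in ⌊r/4⌋+1 ways. r = 19, 4 → 5 + 2 = 7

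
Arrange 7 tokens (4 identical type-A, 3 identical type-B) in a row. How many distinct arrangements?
7! / (4! × 3!) = 35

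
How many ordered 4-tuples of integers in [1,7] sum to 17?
Coefficient of x^17 in (x + x² + ... + x^7)^4. By inclusion-exclusion on dice exceeding 7: Σ_j (-1)^j C(4,j)·C(17-1-7j, 3) = C(4,0)·C(16,3) - C(4,1)·C(9,3) = 1·560 - 4·84 = 224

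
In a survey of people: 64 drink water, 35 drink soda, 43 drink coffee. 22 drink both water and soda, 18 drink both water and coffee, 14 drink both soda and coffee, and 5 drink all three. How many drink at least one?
|A∪B∪C| = 64+35+43-22-18-14+5 = 93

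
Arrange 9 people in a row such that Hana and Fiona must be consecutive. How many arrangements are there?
Treat the 2 as one block: (9-2+1)! × 2! = 40320 × 2 = 80640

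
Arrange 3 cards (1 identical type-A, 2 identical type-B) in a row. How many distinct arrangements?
3! / (1! × 2!) = 3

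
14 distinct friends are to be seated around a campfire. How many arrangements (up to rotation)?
Circular: fix one position, arrange the rest. (14-1)! = 6227020800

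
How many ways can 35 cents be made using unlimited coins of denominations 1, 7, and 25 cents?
Coefficient of x^35 in 1/(1-x^1) · 1/(1-x^7) · 1/(1-x^25). Case on j = number of 25-cent coins (j = 0..1); remainder r = 35 - 25j is made from {1,7} in ⌊r/7⌋+1 ways. r = 35, 10 → 6 + 2 = 8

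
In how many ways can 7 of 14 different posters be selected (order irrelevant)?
C(14,7) = 14!/(7!×7!) = 3432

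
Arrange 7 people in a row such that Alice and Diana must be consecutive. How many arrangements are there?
Treat the 2 as one block: (7-2+1)! × 2! = 720 × 2 = 1440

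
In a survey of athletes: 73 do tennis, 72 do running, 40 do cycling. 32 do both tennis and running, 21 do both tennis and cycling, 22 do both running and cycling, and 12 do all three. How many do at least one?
|A∪B∪C| = 73+72+40-32-21-22+12 = 122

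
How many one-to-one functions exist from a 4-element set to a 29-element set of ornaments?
P(29,4) = 29!/(29-4)! = 570024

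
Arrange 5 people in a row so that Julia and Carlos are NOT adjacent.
Total - adjacent = 5! - (5-1)!×2 = 120 - 48 = 72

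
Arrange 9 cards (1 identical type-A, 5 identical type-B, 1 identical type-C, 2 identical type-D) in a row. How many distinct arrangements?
9! / (1! × 5! × 1! × 2!) = 1512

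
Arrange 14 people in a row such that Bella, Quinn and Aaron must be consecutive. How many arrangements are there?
Treat the 3 as one block: (14-3+1)! × 3! = 479001600 × 6 = 2874009600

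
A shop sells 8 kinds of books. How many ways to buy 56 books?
C(56+8-1, 8-1) = C(63, 7) = 553270671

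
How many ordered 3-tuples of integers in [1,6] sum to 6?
Coefficient of x^6 in (x + x² + ... + x^6)^3. By inclusion-exclusion on dice exceeding 6: Σ_j (-1)^j C(3,j)·C(6-1-6j, 2) = C(3,0)·C(5,2) = 1·10 = 10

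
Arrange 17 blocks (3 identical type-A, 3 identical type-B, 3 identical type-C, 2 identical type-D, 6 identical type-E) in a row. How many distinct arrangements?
17! / (3! × 3! × 3! × 2! × 6!) = 1143542400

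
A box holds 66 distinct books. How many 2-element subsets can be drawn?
C(66,2) = 66!/(2!×64!) = 2145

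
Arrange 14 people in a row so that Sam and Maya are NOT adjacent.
Total - adjacent = 14! - (14-1)!×2 = 87178291200 - 12454041600 = 74724249600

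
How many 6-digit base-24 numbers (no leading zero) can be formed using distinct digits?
First digit: 23 choices (nonzero). Then descending: 23 × 23 × 22 × 21 × 20 × 19 = 92871240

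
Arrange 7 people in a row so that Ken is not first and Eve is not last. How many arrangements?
By inclusion-exclusion: 7! - 2×(7-1)! + (7-2)! = 5040 - 1440 + 120 = 3720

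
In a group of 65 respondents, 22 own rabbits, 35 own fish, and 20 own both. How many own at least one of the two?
|A∪B| = |A| + |B| - |A∩B| = 22 + 35 - 20 = 37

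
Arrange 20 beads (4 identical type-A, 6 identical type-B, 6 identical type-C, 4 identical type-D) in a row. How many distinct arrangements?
20! / (4! × 6! × 6! × 4!) = 8147739600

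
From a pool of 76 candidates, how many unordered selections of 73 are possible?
C(76,73) = 76!/(73!×3!) = 70300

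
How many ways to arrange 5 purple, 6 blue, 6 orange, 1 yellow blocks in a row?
18! / (5! × 6! × 6! × 1!) = 102918816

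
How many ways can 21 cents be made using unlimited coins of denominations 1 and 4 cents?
Coefficient of x^21 in 1/(1-x^1) · 1/(1-x^4). Use j coins of 4 for j = 0..⌊21/4⌋ = 5, the rest in 1s: 5 + 1 = 6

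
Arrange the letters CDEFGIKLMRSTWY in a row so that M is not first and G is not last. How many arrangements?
By inclusion-exclusion: 14! - 2×(14-1)! + (14-2)! = 87178291200 - 12454041600 + 479001600 = 75203251200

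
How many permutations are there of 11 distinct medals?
11! = 39916800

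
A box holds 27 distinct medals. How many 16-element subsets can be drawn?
C(27,16) = 27!/(16!×11!) = 13037895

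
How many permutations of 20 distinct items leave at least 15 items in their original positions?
Exactly j fixed points: C(20,j)·!(20-j); sum over j ≥ 15 (derangement numbers via !m = (m-1)·(!(m-1) + !(m-2)): !0..!5 = 1, 0, 1, 2, 9, 44). Σ_{j=15}^{20} C(20,j)·!(20-j) = C(20,15)·!5 + C(20,16)·!4 + C(20,17)·!3 + C(20,18)·!2 + C(20,19)·!1 + C(20,20)·!0 = 15504·44 + 4845·9 + 1140·2 + 190·1 + 20·0 + 1·1 = 728252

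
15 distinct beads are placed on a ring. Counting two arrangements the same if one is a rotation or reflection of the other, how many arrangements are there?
(15-1)!/2 = 87178291200/2 = 43589145600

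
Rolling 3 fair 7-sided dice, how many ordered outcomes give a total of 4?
Coefficient of x^4 in (x + x² + ... + x^7)^3. By inclusion-exclusion on dice exceeding 7: Σ_j (-1)^j C(3,j)·C(4-1-7j, 2) = C(3,0)·C(3,2) = 1·3 = 3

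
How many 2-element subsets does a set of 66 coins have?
C(66,2) = 66!/(2!×64!) = 2145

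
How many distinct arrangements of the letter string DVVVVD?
6! / (2! × 4!) = 15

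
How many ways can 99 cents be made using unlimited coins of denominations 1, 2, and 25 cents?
Coefficient of x^99 in 1/(1-x^1) · 1/(1-x^2) · 1/(1-x^25). Case on j = number of 25-cent coins (j = 0..3); remainder r = 99 - 25j is made from {1,2} in ⌊r/2⌋+1 ways. r = 99, 74, 49, 24 → 50 + 38 + 25 + 13 = 126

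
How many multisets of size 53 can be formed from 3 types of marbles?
C(53+3-1, 3-1) = C(55, 2) = 1485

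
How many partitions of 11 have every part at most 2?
Let r_j(i) = number of partitions of i into parts ≤ j, for i = 0..11. r_1(i) = 1 for all i; r_j(i) = r_{j-1}(i) + r_j(i-j). Rows j = 2..2: ≤2: 1 1 2 2 3 3 4 4 5 5 6 6. r_2(11) = 6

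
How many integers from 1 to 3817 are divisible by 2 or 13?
⌊3817/2⌋ + ⌊3817/13⌋ - ⌊3817/26⌋ = 1908 + 293 - 146 = 2055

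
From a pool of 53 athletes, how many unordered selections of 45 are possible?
C(53,45) = 53!/(45!×8!) = 886322710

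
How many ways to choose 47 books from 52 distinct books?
C(52,47) = 52!/(47!×5!) = 2598960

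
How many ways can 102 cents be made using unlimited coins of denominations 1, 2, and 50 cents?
Coefficient of x^102 in 1/(1-x^1) · 1/(1-x^2) · 1/(1-x^50). Case on j = number of 50-cent coins (j = 0..2); remainder r = 102 - 50j is made from {1,2} in ⌊r/2⌋+1 ways. r = 102, 52, 2 → 52 + 27 + 2 = 81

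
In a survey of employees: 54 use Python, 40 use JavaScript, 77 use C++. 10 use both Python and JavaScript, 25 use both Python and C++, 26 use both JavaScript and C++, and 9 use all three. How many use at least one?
|A∪B∪C| = 54+40+77-10-25-26+9 = 119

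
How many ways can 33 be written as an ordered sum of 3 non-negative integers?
C(33+3-1, 3-1) = C(35, 2) = 595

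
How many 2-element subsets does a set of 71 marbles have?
C(71,2) = 71!/(2!×69!) = 2485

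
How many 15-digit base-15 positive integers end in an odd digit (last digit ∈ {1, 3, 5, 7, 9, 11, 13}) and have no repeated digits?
Last∈{1,3,5,7,9,11,13}. Last=0: 0. Last nonzero: 7×13×P(13,13) = 566658892800. Total = 566658892800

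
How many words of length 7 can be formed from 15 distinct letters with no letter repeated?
P(15,7) = 15!/(15-7)! = 32432400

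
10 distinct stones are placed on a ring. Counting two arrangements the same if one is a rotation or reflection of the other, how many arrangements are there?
(10-1)!/2 = 362880/2 = 181440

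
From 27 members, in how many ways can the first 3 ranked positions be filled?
P(27,3) = 27!/(27-3)! = 17550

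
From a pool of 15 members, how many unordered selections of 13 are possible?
C(15,13) = 15!/(13!×2!) = 105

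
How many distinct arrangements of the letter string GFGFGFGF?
8! / (4! × 4!) = 70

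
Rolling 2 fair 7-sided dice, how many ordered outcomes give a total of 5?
Coefficient of x^5 in (x + x² + ... + x^7)^2. By inclusion-exclusion on dice exceeding 7: Σ_j (-1)^j C(2,j)·C(5-1-7j, 1) = C(2,0)·C(4,1) = 1·4 = 4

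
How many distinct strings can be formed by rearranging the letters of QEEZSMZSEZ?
10! / (1! × 3! × 1! × 2! × 3!) = 50400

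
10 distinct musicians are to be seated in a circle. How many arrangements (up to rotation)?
Circular: fix one position, arrange the rest. (10-1)! = 362880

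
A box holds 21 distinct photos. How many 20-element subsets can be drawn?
C(21,20) = 21!/(20!×1!) = 21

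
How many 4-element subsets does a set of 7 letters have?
C(7,4) = 7!/(4!×3!) = 35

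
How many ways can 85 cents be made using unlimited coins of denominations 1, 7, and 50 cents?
Coefficient of x^85 in 1/(1-x^1) · 1/(1-x^7) · 1/(1-x^50). Case on j = number of 50-cent coins (j = 0..1); remainder r = 85 - 50j is made from {1,7} in ⌊r/7⌋+1 ways. r = 85, 35 → 13 + 6 = 19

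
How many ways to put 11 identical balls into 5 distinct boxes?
C(11+5-1, 5-1) = C(15, 4) = 1365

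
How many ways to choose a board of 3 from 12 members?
C(12,3) = 12!/(3!×9!) = 220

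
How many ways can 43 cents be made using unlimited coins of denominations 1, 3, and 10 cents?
Coefficient of x^43 in 1/(1-x^1) · 1/(1-x^3) · 1/(1-x^10). Case on j = number of 10-cent coins (j = 0..4); remainder r = 43 - 10j is made from {1,3} in ⌊r/3⌋+1 ways. r = 43, 33, 23, 13, 3 → 15 + 12 + 8 + 5 + 2 = 42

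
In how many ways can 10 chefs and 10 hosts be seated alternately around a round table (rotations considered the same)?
Fix one of the chefs: (10-1)! ways for the remaining chefs, × 10! ways for the hosts = 362880 × 3628800 = 1316818944000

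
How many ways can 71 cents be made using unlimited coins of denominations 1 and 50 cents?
Coefficient of x^71 in 1/(1-x^1) · 1/(1-x^50). Use j coins of 50 for j = 0..⌊71/50⌋ = 1, the rest in 1s: 1 + 1 = 2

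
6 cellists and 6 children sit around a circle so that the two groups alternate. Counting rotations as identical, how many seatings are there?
Fix one of the cellists: (6-1)! ways for the remaining cellists, × 6! ways for the children = 120 × 720 = 86400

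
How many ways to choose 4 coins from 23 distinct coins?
C(23,4) = 23!/(4!×19!) = 8855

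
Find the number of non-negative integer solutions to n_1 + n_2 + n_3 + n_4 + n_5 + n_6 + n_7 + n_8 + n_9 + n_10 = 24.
C(24+10-1, 10-1) = C(33, 9) = 38567100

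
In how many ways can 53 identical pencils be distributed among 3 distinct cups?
C(53+3-1, 3-1) = C(55, 2) = 1485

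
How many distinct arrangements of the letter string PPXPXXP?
7! / (4! × 3!) = 35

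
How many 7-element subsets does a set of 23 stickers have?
C(23,7) = 23!/(7!×16!) = 245157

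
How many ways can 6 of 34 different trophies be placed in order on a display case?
P(34,6) = 34!/(34-6)! = 968330880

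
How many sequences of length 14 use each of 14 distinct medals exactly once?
14! = 87178291200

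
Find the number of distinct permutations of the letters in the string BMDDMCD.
7! / (1! × 1! × 3! × 2!) = 420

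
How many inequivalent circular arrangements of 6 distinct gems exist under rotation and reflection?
(6-1)!/2 = 120/2 = 60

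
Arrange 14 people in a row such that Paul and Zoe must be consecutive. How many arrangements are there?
Treat the 2 as one block: (14-2+1)! × 2! = 6227020800 × 2 = 12454041600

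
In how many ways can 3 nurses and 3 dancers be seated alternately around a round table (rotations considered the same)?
Fix one of the nurses: (3-1)! ways for the remaining nurses, × 3! ways for the dancers = 2 × 6 = 12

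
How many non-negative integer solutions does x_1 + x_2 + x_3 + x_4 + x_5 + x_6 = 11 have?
C(11+6-1, 6-1) = C(16, 5) = 4368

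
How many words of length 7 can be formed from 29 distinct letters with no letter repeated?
P(29,7) = 29!/(29-7)! = 7866331200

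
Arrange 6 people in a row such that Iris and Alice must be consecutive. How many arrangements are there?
Treat the 2 as one block: (6-2+1)! × 2! = 120 × 2 = 240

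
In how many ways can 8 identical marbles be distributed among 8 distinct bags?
C(8+8-1, 8-1) = C(15, 7) = 6435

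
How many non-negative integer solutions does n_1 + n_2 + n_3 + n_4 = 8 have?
C(8+4-1, 4-1) = C(11, 3) = 165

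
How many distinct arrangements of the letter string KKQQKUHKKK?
10! / (1! × 1! × 6! × 2!) = 2520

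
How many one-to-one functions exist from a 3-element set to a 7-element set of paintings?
P(7,3) = 7!/(7-3)! = 210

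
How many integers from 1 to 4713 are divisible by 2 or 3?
⌊4713/2⌋ + ⌊4713/3⌋ - ⌊4713/6⌋ = 2356 + 1571 - 785 = 3142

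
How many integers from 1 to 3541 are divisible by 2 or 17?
⌊3541/2⌋ + ⌊3541/17⌋ - ⌊3541/34⌋ = 1770 + 208 - 104 = 1874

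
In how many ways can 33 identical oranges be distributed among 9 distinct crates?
C(33+9-1, 9-1) = C(41, 8) = 95548245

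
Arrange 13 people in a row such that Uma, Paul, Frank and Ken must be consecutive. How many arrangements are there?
Treat the 4 as one block: (13-4+1)! × 4! = 3628800 × 24 = 87091200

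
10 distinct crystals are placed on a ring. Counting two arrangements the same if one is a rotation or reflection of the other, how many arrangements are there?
(10-1)!/2 = 362880/2 = 181440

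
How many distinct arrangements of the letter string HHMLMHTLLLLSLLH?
15! / (4! × 1! × 7! × 2! × 1!) = 5405400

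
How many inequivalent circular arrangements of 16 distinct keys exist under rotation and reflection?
(16-1)!/2 = 1307674368000/2 = 653837184000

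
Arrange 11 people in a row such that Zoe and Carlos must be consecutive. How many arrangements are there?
Treat the 2 as one block: (11-2+1)! × 2! = 3628800 × 2 = 7257600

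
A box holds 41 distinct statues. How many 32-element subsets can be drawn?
C(41,32) = 41!/(32!×9!) = 350343565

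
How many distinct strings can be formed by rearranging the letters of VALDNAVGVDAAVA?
14! / (1! × 2! × 5! × 1! × 1! × 4!) = 15135120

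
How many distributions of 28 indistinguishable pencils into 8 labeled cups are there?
C(28+8-1, 8-1) = C(35, 7) = 6724520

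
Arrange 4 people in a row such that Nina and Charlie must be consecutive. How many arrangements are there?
Treat the 2 as one block: (4-2+1)! × 2! = 6 × 2 = 12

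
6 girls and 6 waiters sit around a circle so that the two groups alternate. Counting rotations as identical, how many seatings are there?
Fix one of the girls: (6-1)! ways for the remaining girls, × 6! ways for the waiters = 120 × 720 = 86400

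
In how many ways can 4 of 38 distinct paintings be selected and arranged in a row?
P(38,4) = 38!/(38-4)! = 1771560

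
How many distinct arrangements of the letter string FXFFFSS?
7! / (4! × 1! × 2!) = 105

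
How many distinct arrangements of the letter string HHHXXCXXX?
9! / (1! × 5! × 3!) = 504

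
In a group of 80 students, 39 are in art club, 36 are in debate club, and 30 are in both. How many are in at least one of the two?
|A∪B| = |A| + |B| - |A∩B| = 39 + 36 - 30 = 45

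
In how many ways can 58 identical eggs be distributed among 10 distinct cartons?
C(58+10-1, 10-1) = C(67, 9) = 42757703560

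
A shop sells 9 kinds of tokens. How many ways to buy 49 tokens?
C(49+9-1, 9-1) = C(57, 8) = 1652411475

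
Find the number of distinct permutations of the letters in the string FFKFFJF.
7! / (5! × 1! × 1!) = 42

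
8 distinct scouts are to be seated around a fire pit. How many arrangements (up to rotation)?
Circular: fix one position, arrange the rest. (8-1)! = 5040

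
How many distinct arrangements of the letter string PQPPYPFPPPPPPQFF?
16! / (1! × 3! × 10! × 2!) = 480480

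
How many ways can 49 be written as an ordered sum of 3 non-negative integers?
C(49+3-1, 3-1) = C(51, 2) = 1275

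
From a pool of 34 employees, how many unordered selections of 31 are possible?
C(34,31) = 34!/(31!×3!) = 5984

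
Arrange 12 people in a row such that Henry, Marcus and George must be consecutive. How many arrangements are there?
Treat the 3 as one block: (12-3+1)! × 3! = 3628800 × 6 = 21772800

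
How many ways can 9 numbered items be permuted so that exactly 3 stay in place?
Choose the 3 fixed points C(9,3) = 84, derange the rest: !6 = Σ_{j=0}^{6} (-1)^j·6!/j! = 720 - 720 + 360 - 120 + 30 - 6 + 1 = 265. Product = 84 × 265 = 22260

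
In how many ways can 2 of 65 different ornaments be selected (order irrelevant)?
C(65,2) = 65!/(2!×63!) = 2080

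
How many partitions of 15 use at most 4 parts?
By conjugation, equals partitions of 15 into parts ≤ 4. Let r_j(i) = number of partitions of i into parts ≤ j, for i = 0..15. r_1(i) = 1 for all i; r_j(i) = r_{j-1}(i) + r_j(i-j). Rows j = 2..4: ≤2: 1 1 2 2 3 3 4 4 5 5 6 6 7 7 8 8; ≤3: 1 1 2 3 4 5 7 8 10 12 14 16 19 21 24 27; ≤4: 1 1 2 3 5 6 9 11 15 18 23 27 34 39 47 54. r_4(15) = 54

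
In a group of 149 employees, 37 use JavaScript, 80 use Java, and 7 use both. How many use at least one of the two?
|A∪B| = |A| + |B| - |A∩B| = 37 + 80 - 7 = 110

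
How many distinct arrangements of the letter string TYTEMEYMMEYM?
12! / (3! × 3! × 4! × 2!) = 277200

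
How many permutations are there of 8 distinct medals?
8! = 40320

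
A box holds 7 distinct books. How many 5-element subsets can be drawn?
C(7,5) = 7!/(5!×2!) = 21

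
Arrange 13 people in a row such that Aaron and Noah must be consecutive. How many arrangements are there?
Treat the 2 as one block: (13-2+1)! × 2! = 479001600 × 2 = 958003200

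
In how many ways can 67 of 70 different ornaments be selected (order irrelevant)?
C(70,67) = 70!/(67!×3!) = 54740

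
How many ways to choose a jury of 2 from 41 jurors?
C(41,2) = 41!/(2!×39!) = 820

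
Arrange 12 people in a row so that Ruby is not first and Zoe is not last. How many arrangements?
By inclusion-exclusion: 12! - 2×(12-1)! + (12-2)! = 479001600 - 79833600 + 3628800 = 402796800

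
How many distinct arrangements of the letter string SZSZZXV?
7! / (2! × 3! × 1! × 1!) = 420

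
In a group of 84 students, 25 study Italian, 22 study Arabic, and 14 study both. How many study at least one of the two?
|A∪B| = |A| + |B| - |A∩B| = 25 + 22 - 14 = 33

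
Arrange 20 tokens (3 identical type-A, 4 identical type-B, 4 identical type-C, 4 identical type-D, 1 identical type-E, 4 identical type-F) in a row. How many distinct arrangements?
20! / (3! × 4! × 4! × 4! × 1! × 4!) = 1222160940000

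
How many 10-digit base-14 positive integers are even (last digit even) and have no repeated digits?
Last∈{0,2,4,6,8,10,12}. Last=0: 259459200. Last nonzero: 6×12×P(12,8) = 1437004800. Total = 1696464000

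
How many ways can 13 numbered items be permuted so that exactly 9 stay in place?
Choose the 9 fixed points C(13,9) = 715, derange the rest: !4 = Σ_{j=0}^{4} (-1)^j·4!/j! = 24 - 24 + 12 - 4 + 1 = 9. Product = 715 × 9 = 6435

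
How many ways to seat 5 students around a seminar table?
Circular: fix one position, arrange the rest. (5-1)! = 24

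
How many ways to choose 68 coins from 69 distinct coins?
C(69,68) = 69!/(68!×1!) = 69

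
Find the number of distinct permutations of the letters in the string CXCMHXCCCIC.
11! / (2! × 6! × 1! × 1! × 1!) = 27720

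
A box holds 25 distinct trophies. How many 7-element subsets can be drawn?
C(25,7) = 25!/(7!×18!) = 480700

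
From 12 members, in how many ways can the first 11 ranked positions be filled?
P(12,11) = 12!/(12-11)! = 479001600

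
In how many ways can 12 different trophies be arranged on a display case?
12! = 479001600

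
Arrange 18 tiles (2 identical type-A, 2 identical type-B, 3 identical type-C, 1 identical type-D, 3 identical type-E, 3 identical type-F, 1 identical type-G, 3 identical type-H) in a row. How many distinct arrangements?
18! / (2! × 2! × 3! × 1! × 3! × 3! × 1! × 3!) = 1235025792000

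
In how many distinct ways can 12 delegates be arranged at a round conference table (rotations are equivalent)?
Circular: fix one position, arrange the rest. (12-1)! = 39916800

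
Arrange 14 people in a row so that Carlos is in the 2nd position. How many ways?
Fix one position: (14-1)! = 6227020800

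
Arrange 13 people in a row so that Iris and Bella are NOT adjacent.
Total - adjacent = 13! - (13-1)!×2 = 6227020800 - 958003200 = 5269017600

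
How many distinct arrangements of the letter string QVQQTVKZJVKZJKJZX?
17! / (3! × 3! × 3! × 3! × 3! × 1! × 1!) = 45741696000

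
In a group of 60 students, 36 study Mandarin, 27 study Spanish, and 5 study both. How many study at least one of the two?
|A∪B| = |A| + |B| - |A∩B| = 36 + 27 - 5 = 58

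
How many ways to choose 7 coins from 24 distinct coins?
C(24,7) = 24!/(7!×17!) = 346104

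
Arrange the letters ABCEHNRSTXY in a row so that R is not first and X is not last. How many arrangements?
By inclusion-exclusion: 11! - 2×(11-1)! + (11-2)! = 39916800 - 7257600 + 362880 = 33022080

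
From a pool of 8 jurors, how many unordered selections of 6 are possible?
C(8,6) = 8!/(6!×2!) = 28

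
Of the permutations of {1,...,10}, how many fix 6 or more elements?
Exactly j fixed points: C(10,j)·!(10-j); sum over j ≥ 6 (derangement numbers via !m = (m-1)·(!(m-1) + !(m-2)): !0..!4 = 1, 0, 1, 2, 9). Σ_{j=6}^{10} C(10,j)·!(10-j) = C(10,6)·!4 + C(10,7)·!3 + C(10,8)·!2 + C(10,9)·!1 + C(10,10)·!0 = 210·9 + 120·2 + 45·1 + 10·0 + 1·1 = 2176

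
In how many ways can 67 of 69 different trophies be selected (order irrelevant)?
C(69,67) = 69!/(67!×2!) = 2346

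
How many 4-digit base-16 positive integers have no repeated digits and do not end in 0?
Last digit: 15 nonzero choices. First digit: 14 (nonzero, ≠last). Middle 2: P(14,2) = 182. Total = 38220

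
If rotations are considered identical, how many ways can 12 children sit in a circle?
Circular: fix one position, arrange the rest. (12-1)! = 39916800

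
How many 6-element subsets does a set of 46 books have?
C(46,6) = 46!/(6!×40!) = 9366819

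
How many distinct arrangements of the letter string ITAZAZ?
6! / (1! × 2! × 2! × 1!) = 180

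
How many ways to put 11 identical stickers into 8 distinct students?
C(11+8-1, 8-1) = C(18, 7) = 31824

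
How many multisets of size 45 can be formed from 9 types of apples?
C(45+9-1, 9-1) = C(53, 8) = 886322710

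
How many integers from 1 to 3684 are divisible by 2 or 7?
⌊3684/2⌋ + ⌊3684/7⌋ - ⌊3684/14⌋ = 1842 + 526 - 263 = 2105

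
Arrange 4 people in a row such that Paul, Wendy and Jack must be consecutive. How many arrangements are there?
Treat the 3 as one block: (4-3+1)! × 3! = 2 × 6 = 12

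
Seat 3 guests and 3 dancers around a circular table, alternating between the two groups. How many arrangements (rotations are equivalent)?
Fix one of the guests: (3-1)! ways for the remaining guests, × 3! ways for the dancers = 2 × 6 = 12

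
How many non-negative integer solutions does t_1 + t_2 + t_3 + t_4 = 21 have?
C(21+4-1, 4-1) = C(24, 3) = 2024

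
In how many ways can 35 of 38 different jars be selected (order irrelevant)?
C(38,35) = 38!/(35!×3!) = 8436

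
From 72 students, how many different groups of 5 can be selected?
C(72,5) = 72!/(5!×67!) = 13991544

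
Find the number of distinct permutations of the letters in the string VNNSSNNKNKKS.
12! / (1! × 5! × 3! × 3!) = 110880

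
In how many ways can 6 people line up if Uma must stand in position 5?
Fix one position: (6-1)! = 120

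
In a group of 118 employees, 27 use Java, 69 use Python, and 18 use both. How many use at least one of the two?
|A∪B| = |A| + |B| - |A∩B| = 27 + 69 - 18 = 78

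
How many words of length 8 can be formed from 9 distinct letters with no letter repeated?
P(9,8) = 9!/(9-8)! = 362880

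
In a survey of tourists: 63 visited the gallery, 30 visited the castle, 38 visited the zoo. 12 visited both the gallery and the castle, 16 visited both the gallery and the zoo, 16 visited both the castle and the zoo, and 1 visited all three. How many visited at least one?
|A∪B∪C| = 63+30+38-12-16-16+1 = 88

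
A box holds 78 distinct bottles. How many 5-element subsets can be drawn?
C(78,5) = 78!/(5!×73!) = 21111090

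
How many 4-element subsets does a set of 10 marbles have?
C(10,4) = 10!/(4!×6!) = 210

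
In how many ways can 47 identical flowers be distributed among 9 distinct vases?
C(47+9-1, 9-1) = C(55, 8) = 1217566350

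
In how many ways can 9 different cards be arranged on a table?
9! = 362880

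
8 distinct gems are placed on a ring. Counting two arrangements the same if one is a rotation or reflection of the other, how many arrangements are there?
(8-1)!/2 = 5040/2 = 2520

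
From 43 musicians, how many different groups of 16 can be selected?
C(43,16) = 43!/(16!×27!) = 265182149218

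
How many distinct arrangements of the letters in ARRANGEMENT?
11! / (2! × 2! × 2! × 1! × 2! × 1! × 1!) = 2494800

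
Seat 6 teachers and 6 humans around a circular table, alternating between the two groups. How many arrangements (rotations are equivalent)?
Fix one of the teachers: (6-1)! ways for the remaining teachers, × 6! ways for the humans = 120 × 720 = 86400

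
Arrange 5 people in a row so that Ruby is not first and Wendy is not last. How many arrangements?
By inclusion-exclusion: 5! - 2×(5-1)! + (5-2)! = 120 - 48 + 6 = 78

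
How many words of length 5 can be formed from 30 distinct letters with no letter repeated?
P(30,5) = 30!/(30-5)! = 17100720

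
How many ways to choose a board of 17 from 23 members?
C(23,17) = 23!/(17!×6!) = 100947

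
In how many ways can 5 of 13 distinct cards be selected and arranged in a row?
P(13,5) = 13!/(13-5)! = 154440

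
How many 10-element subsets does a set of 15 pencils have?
C(15,10) = 15!/(10!×5!) = 3003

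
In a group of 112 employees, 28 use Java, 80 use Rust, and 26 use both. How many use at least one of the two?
|A∪B| = |A| + |B| - |A∩B| = 28 + 80 - 26 = 82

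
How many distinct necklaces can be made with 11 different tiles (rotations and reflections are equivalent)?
(11-1)!/2 = 3628800/2 = 1814400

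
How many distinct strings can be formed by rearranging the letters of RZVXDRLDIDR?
11! / (1! × 1! × 3! × 1! × 1! × 1! × 3!) = 1108800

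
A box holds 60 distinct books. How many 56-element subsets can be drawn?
C(60,56) = 60!/(56!×4!) = 487635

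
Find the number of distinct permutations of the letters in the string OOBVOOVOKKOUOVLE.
16! / (1! × 1! × 2! × 3! × 1! × 7! × 1!) = 345945600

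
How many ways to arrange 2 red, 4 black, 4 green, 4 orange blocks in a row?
14! / (2! × 4! × 4! × 4!) = 3153150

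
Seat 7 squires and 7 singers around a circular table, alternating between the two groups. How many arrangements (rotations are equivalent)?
Fix one of the squires: (7-1)! ways for the remaining squires, × 7! ways for the singers = 720 × 5040 = 3628800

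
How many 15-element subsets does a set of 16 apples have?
C(16,15) = 16!/(15!×1!) = 16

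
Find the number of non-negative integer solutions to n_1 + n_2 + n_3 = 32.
C(32+3-1, 3-1) = C(34, 2) = 561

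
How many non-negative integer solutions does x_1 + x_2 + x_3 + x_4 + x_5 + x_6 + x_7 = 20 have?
C(20+7-1, 7-1) = C(26, 6) = 230230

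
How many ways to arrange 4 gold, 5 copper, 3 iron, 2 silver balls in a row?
14! / (4! × 5! × 3! × 2!) = 2522520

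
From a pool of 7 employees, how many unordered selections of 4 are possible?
C(7,4) = 7!/(4!×3!) = 35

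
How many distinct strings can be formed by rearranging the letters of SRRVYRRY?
8! / (2! × 1! × 4! × 1!) = 840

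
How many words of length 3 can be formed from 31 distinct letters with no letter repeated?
P(31,3) = 31!/(31-3)! = 26970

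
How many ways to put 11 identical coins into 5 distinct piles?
C(11+5-1, 5-1) = C(15, 4) = 1365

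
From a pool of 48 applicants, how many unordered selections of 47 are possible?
C(48,47) = 48!/(47!×1!) = 48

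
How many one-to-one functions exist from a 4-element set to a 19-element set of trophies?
P(19,4) = 19!/(19-4)! = 93024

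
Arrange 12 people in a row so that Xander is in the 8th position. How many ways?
Fix one position: (12-1)! = 39916800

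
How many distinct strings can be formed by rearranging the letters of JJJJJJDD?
8! / (2! × 6!) = 28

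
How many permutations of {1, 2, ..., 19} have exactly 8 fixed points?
Choose the 8 fixed points C(19,8) = 75582, derange the rest: !11 = Σ_{j=0}^{11} (-1)^j·11!/j! = 39916800 - 39916800 + 19958400 - 6652800 + 1663200 - 332640 + 55440 - 7920 + 990 - 110 + 11 - 1 = 14684570. Product = 75582 × 14684570 = 1109889169740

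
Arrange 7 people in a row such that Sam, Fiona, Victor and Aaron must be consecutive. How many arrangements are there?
Treat the 4 as one block: (7-4+1)! × 4! = 24 × 24 = 576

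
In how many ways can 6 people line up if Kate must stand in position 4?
Fix one position: (6-1)! = 120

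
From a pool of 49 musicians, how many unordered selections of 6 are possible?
C(49,6) = 49!/(6!×43!) = 13983816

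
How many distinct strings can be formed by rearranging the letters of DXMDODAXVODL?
12! / (2! × 1! × 4! × 1! × 1! × 2! × 1!) = 4989600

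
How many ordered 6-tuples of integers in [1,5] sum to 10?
Coefficient of x^10 in (x + x² + ... + x^5)^6. By inclusion-exclusion on dice exceeding 5: Σ_j (-1)^j C(6,j)·C(10-1-5j, 5) = C(6,0)·C(9,5) = 1·126 = 126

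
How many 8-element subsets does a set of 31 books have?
C(31,8) = 31!/(8!×23!) = 7888725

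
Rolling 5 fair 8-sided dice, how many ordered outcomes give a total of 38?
Coefficient of x^38 in (x + x² + ... + x^8)^5. By inclusion-exclusion on dice exceeding 8: Σ_j (-1)^j C(5,j)·C(38-1-8j, 4) = C(5,0)·C(37,4) - C(5,1)·C(29,4) + C(5,2)·C(21,4) - C(5,3)·C(13,4) + C(5,4)·C(5,4) = 1·66045 - 5·23751 + 10·5985 - 10·715 + 5·5 = 15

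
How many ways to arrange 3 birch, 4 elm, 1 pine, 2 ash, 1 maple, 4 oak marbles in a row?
15! / (3! × 4! × 1! × 2! × 1! × 4!) = 189189000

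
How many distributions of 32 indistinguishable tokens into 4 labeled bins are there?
C(32+4-1, 4-1) = C(35, 3) = 6545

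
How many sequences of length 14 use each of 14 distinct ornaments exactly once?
14! = 87178291200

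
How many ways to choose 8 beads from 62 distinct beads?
C(62,8) = 62!/(8!×54!) = 3381098545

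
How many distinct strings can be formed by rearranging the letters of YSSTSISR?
8! / (1! × 1! × 1! × 4! × 1!) = 1680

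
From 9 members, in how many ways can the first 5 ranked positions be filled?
P(9,5) = 9!/(9-5)! = 15120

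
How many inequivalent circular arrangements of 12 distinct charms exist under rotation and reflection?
(12-1)!/2 = 39916800/2 = 19958400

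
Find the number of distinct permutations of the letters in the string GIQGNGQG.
8! / (1! × 2! × 4! × 1!) = 840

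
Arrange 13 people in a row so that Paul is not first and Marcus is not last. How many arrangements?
By inclusion-exclusion: 13! - 2×(13-1)! + (13-2)! = 6227020800 - 958003200 + 39916800 = 5308934400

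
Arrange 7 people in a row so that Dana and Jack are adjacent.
Treat as block: (7-1)! × 2! = 720 × 2 = 1440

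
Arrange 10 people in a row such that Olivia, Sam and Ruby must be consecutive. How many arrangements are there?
Treat the 3 as one block: (10-3+1)! × 3! = 40320 × 6 = 241920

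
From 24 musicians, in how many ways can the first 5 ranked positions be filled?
P(24,5) = 24!/(24-5)! = 5100480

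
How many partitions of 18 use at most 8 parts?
By conjugation, equals partitions of 18 into parts ≤ 8. Let r_j(i) = number of partitions of i into parts ≤ j, for i = 0..18. r_1(i) = 1 for all i; r_j(i) = r_{j-1}(i) + r_j(i-j). Rows j = 2..8: ≤2: 1 1 2 2 3 3 4 4 5 5 6 6 7 7 8 8 9 9 10; ≤3: 1 1 2 3 4 5 7 8 10 12 14 16 19 21 24 27 30 33 37; ≤4: 1 1 2 3 5 6 9 11 15 18 23 27 34 39 47 54 64 72 84; ≤5: 1 1 2 3 5 7 10 13 18 23 30 37 47 57 70 84 101 119 141; ≤6: 1 1 2 3 5 7 11 14 20 26 35 44 58 71 90 110 136 163 199; ≤7: 1 1 2 3 5 7 11 15 21 28 38 49 65 82 105 131 164 201 248; ≤8: 1 1 2 3 5 7 11 15 22 29 40 52 70 89 116 146 186 230 288. r_8(18) = 288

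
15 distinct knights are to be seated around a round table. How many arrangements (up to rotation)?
Circular: fix one position, arrange the rest. (15-1)! = 87178291200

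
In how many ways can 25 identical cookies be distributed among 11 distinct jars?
C(25+11-1, 11-1) = C(35, 10) = 183579396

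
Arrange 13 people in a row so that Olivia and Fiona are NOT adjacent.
Total - adjacent = 13! - (13-1)!×2 = 6227020800 - 958003200 = 5269017600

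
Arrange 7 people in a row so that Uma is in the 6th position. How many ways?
Fix one position: (7-1)! = 720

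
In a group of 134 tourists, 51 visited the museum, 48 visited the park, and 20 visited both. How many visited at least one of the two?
|A∪B| = |A| + |B| - |A∩B| = 51 + 48 - 20 = 79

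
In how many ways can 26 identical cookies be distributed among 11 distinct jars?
C(26+11-1, 11-1) = C(36, 10) = 254186856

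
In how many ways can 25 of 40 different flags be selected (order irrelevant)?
C(40,25) = 40!/(25!×15!) = 40225345056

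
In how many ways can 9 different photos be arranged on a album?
9! = 362880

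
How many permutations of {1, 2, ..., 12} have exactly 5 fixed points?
Choose the 5 fixed points C(12,5) = 792, derange the rest: !7 = Σ_{j=0}^{7} (-1)^j·7!/j! = 5040 - 5040 + 2520 - 840 + 210 - 42 + 7 - 1 = 1854. Product = 792 × 1854 = 1468368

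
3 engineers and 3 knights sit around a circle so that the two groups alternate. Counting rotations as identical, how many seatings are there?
Fix one of the engineers: (3-1)! ways for the remaining engineers, × 3! ways for the knights = 2 × 6 = 12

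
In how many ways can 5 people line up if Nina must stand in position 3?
Fix one position: (5-1)! = 24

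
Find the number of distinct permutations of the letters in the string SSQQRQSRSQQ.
11! / (4! × 5! × 2!) = 6930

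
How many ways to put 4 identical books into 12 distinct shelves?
C(4+12-1, 12-1) = C(15, 11) = 1365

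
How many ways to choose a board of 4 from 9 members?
C(9,4) = 9!/(4!×5!) = 126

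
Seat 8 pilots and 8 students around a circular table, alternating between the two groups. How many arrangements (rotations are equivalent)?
Fix one of the pilots: (8-1)! ways for the remaining pilots, × 8! ways for the students = 5040 × 40320 = 203212800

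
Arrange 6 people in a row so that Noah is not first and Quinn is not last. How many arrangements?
By inclusion-exclusion: 6! - 2×(6-1)! + (6-2)! = 720 - 240 + 24 = 504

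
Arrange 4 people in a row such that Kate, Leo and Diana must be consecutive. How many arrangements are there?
Treat the 3 as one block: (4-3+1)! × 3! = 2 × 6 = 12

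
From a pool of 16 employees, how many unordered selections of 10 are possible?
C(16,10) = 16!/(10!×6!) = 8008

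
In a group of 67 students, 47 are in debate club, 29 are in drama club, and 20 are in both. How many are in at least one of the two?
|A∪B| = |A| + |B| - |A∩B| = 47 + 29 - 20 = 56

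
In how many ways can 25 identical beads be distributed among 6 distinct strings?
C(25+6-1, 6-1) = C(30, 5) = 142506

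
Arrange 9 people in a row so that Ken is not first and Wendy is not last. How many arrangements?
By inclusion-exclusion: 9! - 2×(9-1)! + (9-2)! = 362880 - 80640 + 5040 = 287280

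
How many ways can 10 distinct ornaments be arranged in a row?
10! = 3628800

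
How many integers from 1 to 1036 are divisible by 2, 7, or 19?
⌊1036/2⌋+⌊1036/7⌋+⌊1036/19⌋ - ⌊1036/14⌋-⌊1036/38⌋-⌊1036/133⌋ + ⌊1036/266⌋ = 518+148+54 - 74-27-7 + 3 = 615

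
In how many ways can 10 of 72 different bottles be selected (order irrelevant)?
C(72,10) = 72!/(10!×62!) = 536211932256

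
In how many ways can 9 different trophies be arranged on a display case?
9! = 362880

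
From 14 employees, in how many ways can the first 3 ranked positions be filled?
P(14,3) = 14!/(14-3)! = 2184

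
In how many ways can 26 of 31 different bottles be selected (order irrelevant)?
C(31,26) = 31!/(26!×5!) = 169911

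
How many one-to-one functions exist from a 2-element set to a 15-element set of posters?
P(15,2) = 15!/(15-2)! = 210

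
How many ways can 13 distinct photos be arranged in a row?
13! = 6227020800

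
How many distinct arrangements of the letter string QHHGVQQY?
8! / (1! × 3! × 2! × 1! × 1!) = 3360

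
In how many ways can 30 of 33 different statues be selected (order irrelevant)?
C(33,30) = 33!/(30!×3!) = 5456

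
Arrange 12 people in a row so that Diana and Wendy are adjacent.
Treat as block: (12-1)! × 2! = 39916800 × 2 = 79833600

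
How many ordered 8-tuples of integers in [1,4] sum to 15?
Coefficient of x^15 in (x + x² + ... + x^4)^8. By inclusion-exclusion on dice exceeding 4: Σ_j (-1)^j C(8,j)·C(15-1-4j, 7) = C(8,0)·C(14,7) - C(8,1)·C(10,7) = 1·3432 - 8·120 = 2472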